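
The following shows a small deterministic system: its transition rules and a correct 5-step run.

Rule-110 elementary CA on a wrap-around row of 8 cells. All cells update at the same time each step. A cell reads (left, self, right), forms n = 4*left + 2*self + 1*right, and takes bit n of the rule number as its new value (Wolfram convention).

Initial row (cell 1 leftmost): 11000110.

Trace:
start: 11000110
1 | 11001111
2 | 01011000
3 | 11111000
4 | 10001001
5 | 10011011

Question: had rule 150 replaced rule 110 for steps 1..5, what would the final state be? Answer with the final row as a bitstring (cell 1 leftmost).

00101000

(re-executing steps 1..5 under rule 150; state before step 1: 11000110)
1 | 00101000
2 | 01101100
3 | 10000010
4 | 11000110
5 | 00101000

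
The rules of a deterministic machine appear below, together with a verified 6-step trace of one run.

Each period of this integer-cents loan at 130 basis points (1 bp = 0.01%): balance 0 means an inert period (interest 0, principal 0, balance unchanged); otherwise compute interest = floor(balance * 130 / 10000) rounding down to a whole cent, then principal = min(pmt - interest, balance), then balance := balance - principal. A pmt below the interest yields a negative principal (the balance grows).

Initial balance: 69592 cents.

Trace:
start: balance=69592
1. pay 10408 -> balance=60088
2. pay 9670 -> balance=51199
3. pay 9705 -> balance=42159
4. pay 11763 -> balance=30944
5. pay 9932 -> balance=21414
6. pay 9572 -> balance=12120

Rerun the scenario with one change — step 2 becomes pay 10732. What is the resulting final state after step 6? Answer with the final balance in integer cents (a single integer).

(re-executing from step 2 with the substitution; state before step 2: balance=60088)
2. pay 10732 -> balance=50137
3. pay 9705 -> balance=41083
4. pay 11763 -> balance=29854
5. pay 9932 -> balance=20310
6. pay 9572 -> balance=11002

11002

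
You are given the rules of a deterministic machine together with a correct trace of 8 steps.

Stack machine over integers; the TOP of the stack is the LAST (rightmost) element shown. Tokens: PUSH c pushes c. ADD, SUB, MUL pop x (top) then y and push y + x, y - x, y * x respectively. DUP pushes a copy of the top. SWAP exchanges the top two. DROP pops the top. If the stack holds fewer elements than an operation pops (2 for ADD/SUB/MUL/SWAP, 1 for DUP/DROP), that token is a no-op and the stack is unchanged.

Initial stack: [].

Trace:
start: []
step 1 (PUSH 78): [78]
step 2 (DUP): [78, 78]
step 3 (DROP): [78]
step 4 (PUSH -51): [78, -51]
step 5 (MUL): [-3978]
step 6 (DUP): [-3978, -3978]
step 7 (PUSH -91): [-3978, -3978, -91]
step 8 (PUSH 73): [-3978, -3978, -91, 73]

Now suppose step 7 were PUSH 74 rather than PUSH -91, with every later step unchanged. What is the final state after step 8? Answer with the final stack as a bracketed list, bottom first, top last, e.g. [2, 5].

[-3978, -3978, 74, 73]

(re-executing from step 7 with the substitution; state before step 7: [-3978, -3978])
step 7 (PUSH 74): [-3978, -3978, 74]
step 8 (PUSH 73): [-3978, -3978, 74, 73]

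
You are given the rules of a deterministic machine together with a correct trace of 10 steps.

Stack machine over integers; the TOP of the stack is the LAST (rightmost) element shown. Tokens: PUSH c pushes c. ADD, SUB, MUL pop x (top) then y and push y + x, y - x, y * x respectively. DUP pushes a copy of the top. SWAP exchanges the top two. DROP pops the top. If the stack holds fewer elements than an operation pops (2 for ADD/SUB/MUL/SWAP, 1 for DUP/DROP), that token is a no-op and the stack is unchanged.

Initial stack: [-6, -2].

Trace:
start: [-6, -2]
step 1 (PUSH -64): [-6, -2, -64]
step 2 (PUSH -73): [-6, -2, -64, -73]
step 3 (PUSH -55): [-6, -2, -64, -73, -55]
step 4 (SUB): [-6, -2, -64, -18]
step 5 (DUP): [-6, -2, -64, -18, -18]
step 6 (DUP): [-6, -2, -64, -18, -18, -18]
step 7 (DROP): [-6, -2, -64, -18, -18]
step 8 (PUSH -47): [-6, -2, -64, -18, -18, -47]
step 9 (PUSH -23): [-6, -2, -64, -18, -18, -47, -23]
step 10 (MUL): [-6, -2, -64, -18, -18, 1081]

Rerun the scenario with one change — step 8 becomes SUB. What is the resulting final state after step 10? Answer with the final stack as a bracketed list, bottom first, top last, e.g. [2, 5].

[-6, -2, -64, 0]

(re-executing from step 8 with the substitution; state before step 8: [-6, -2, -64, -18, -18])
step 8 (SUB): [-6, -2, -64, 0]
step 9 (PUSH -23): [-6, -2, -64, 0, -23]
step 10 (MUL): [-6, -2, -64, 0]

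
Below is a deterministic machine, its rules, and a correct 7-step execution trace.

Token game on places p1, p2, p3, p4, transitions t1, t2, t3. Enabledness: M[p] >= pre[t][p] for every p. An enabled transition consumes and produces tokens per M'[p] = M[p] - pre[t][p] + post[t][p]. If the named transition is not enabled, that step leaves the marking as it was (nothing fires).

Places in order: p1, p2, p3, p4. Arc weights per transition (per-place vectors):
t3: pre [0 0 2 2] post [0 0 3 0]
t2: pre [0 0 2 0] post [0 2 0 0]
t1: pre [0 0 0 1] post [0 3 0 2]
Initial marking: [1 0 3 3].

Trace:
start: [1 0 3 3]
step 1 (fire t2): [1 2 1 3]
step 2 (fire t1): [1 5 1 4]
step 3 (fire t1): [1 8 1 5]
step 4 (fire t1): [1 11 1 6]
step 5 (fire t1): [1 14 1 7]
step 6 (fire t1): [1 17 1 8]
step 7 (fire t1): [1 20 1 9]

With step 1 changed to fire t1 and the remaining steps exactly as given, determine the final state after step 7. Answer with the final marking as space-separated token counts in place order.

1 21 3 10

(re-executing from step 1 with the substitution; state before step 1: [1 0 3 3])
step 1 (fire t1): [1 3 3 4]
step 2 (fire t1): [1 6 3 5]
step 3 (fire t1): [1 9 3 6]
step 4 (fire t1): [1 12 3 7]
step 5 (fire t1): [1 15 3 8]
step 6 (fire t1): [1 18 3 9]
step 7 (fire t1): [1 21 3 10]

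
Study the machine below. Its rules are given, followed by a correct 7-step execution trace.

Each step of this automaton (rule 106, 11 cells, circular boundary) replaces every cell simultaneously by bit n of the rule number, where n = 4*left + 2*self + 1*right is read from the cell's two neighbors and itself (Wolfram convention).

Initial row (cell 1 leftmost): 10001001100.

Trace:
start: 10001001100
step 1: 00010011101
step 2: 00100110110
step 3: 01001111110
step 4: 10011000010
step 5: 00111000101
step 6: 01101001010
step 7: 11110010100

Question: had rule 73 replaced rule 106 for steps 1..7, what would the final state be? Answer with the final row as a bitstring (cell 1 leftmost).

(re-executing steps 1..7 under rule 73; state before step 1: 10001001100)
step 1: 00100001100
step 2: 10001101101
step 3: 10101101101
step 4: 10001101101
step 5: 10101101101
step 6: 10001101101
step 7: 10101101101

10101101101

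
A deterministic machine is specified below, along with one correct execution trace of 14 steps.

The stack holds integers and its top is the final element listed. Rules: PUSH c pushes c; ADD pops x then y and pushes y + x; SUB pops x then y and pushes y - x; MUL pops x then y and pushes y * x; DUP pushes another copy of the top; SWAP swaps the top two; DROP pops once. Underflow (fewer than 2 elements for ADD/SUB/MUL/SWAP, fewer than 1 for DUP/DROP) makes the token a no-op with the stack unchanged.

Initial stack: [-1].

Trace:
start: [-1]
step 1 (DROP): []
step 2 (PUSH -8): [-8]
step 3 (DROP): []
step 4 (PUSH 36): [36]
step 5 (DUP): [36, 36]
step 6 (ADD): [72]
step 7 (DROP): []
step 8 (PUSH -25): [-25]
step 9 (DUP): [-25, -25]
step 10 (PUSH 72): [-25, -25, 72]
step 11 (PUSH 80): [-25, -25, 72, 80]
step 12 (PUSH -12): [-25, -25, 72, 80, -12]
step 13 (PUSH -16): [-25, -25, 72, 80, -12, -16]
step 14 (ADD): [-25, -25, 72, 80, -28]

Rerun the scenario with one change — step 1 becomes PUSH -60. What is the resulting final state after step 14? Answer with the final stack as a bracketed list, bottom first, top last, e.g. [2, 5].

(re-executing from step 1 with the substitution; state before step 1: [-1])
step 1 (PUSH -60): [-1, -60]
step 2 (PUSH -8): [-1, -60, -8]
step 3 (DROP): [-1, -60]
step 4 (PUSH 36): [-1, -60, 36]
step 5 (DUP): [-1, -60, 36, 36]
step 6 (ADD): [-1, -60, 72]
step 7 (DROP): [-1, -60]
step 8 (PUSH -25): [-1, -60, -25]
step 9 (DUP): [-1, -60, -25, -25]
step 10 (PUSH 72): [-1, -60, -25, -25, 72]
step 11 (PUSH 80): [-1, -60, -25, -25, 72, 80]
step 12 (PUSH -12): [-1, -60, -25, -25, 72, 80, -12]
step 13 (PUSH -16): [-1, -60, -25, -25, 72, 80, -12, -16]
step 14 (ADD): [-1, -60, -25, -25, 72, 80, -28]

[-1, -60, -25, -25, 72, 80, -28]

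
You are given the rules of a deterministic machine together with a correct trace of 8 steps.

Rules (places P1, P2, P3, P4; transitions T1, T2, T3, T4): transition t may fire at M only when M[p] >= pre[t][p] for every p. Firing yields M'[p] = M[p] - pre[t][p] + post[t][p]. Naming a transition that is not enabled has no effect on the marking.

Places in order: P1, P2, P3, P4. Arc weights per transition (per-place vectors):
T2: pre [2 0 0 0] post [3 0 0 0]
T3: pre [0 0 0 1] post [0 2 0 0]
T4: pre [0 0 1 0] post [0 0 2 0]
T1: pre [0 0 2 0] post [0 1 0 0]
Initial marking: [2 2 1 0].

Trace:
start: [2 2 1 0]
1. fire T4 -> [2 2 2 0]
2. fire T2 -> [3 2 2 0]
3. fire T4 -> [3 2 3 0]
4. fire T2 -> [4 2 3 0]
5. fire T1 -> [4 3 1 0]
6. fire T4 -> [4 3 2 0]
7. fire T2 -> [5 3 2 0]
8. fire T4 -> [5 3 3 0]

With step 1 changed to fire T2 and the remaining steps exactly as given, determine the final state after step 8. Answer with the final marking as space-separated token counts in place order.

(re-executing from step 1 with the substitution; state before step 1: [2 2 1 0])
1. fire T2 -> [3 2 1 0]
2. fire T2 -> [4 2 1 0]
3. fire T4 -> [4 2 2 0]
4. fire T2 -> [5 2 2 0]
5. fire T1 -> [5 3 0 0]
6. fire T4 -> [5 3 0 0]
7. fire T2 -> [6 3 0 0]
8. fire T4 -> [6 3 0 0]

6 3 0 0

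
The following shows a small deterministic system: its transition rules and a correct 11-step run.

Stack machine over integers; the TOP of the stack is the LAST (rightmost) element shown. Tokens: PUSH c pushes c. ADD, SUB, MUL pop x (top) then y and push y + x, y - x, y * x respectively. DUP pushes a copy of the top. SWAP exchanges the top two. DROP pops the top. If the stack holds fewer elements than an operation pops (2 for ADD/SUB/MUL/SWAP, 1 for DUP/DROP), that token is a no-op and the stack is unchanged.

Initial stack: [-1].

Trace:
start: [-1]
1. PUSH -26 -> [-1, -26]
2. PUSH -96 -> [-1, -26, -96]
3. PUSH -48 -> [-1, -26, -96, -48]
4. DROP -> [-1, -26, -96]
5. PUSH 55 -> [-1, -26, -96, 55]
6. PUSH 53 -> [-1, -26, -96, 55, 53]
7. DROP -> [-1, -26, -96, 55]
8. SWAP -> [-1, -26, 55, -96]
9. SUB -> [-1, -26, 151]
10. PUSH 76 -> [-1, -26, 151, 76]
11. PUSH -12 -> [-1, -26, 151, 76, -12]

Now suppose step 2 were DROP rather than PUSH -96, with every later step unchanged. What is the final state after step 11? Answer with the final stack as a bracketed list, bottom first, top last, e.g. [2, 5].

[56, 76, -12]

(re-executing from step 2 with the substitution; state before step 2: [-1, -26])
2. DROP -> [-1]
3. PUSH -48 -> [-1, -48]
4. DROP -> [-1]
5. PUSH 55 -> [-1, 55]
6. PUSH 53 -> [-1, 55, 53]
7. DROP -> [-1, 55]
8. SWAP -> [55, -1]
9. SUB -> [56]
10. PUSH 76 -> [56, 76]
11. PUSH -12 -> [56, 76, -12]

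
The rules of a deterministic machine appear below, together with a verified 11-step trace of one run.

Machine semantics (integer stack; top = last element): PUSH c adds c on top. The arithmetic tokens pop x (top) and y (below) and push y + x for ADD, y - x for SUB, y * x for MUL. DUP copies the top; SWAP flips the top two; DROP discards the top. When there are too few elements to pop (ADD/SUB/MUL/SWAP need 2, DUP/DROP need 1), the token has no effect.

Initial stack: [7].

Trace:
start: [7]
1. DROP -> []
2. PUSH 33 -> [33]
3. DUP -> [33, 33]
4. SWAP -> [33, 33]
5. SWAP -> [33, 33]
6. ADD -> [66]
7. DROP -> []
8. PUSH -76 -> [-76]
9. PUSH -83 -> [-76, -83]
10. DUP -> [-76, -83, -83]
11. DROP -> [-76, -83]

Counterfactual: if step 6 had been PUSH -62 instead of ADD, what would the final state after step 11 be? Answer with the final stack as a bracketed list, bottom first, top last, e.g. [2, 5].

[33, 33, -76, -83]

(re-executing from step 6 with the substitution; state before step 6: [33, 33])
6. PUSH -62 -> [33, 33, -62]
7. DROP -> [33, 33]
8. PUSH -76 -> [33, 33, -76]
9. PUSH -83 -> [33, 33, -76, -83]
10. DUP -> [33, 33, -76, -83, -83]
11. DROP -> [33, 33, -76, -83]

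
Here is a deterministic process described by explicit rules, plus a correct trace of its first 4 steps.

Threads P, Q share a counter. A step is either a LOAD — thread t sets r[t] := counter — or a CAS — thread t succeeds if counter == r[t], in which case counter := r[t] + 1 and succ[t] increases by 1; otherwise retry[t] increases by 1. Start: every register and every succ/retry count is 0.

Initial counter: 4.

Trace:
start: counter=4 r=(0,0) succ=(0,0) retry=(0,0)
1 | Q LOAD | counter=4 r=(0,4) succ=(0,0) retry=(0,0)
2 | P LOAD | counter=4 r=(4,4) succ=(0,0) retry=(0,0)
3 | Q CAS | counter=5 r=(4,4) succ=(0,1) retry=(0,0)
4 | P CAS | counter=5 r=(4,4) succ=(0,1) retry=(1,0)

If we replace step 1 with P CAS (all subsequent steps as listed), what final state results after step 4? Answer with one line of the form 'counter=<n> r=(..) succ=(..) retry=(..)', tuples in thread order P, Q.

counter=5 r=(4,0) succ=(1,0) retry=(1,1)

(re-executing from step 1 with the substitution; state before step 1: counter=4 r=(0,0) succ=(0,0) retry=(0,0))
1 | P CAS | counter=4 r=(0,0) succ=(0,0) retry=(1,0)
2 | P LOAD | counter=4 r=(4,0) succ=(0,0) retry=(1,0)
3 | Q CAS | counter=4 r=(4,0) succ=(0,0) retry=(1,1)
4 | P CAS | counter=5 r=(4,0) succ=(1,0) retry=(1,1)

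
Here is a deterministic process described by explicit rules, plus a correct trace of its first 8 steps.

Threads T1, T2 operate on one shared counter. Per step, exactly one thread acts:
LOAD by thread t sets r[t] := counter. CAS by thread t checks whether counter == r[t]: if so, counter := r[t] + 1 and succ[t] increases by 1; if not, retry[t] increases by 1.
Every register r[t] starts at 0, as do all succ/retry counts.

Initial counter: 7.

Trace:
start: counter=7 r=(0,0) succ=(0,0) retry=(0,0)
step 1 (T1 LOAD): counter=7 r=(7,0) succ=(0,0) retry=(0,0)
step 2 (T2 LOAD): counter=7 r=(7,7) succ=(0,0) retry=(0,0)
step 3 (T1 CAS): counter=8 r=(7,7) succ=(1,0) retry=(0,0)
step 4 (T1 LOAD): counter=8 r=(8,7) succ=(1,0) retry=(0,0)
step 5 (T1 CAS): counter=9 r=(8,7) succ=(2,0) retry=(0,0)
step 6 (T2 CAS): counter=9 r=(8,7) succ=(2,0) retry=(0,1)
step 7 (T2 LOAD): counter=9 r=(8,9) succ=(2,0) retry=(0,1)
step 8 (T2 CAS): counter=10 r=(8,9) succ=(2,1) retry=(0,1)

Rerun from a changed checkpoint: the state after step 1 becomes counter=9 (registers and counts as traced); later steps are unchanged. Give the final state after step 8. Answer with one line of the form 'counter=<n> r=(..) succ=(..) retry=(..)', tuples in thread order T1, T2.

counter=11 r=(9,10) succ=(1,1) retry=(1,1)

state after step 1 := counter=9 r=(7,0) succ=(0,0) retry=(0,0)
step 2 (T2 LOAD): counter=9 r=(7,9) succ=(0,0) retry=(0,0)
step 3 (T1 CAS): counter=9 r=(7,9) succ=(0,0) retry=(1,0)
step 4 (T1 LOAD): counter=9 r=(9,9) succ=(0,0) retry=(1,0)
step 5 (T1 CAS): counter=10 r=(9,9) succ=(1,0) retry=(1,0)
step 6 (T2 CAS): counter=10 r=(9,9) succ=(1,0) retry=(1,1)
step 7 (T2 LOAD): counter=10 r=(9,10) succ=(1,0) retry=(1,1)
step 8 (T2 CAS): counter=11 r=(9,10) succ=(1,1) retry=(1,1)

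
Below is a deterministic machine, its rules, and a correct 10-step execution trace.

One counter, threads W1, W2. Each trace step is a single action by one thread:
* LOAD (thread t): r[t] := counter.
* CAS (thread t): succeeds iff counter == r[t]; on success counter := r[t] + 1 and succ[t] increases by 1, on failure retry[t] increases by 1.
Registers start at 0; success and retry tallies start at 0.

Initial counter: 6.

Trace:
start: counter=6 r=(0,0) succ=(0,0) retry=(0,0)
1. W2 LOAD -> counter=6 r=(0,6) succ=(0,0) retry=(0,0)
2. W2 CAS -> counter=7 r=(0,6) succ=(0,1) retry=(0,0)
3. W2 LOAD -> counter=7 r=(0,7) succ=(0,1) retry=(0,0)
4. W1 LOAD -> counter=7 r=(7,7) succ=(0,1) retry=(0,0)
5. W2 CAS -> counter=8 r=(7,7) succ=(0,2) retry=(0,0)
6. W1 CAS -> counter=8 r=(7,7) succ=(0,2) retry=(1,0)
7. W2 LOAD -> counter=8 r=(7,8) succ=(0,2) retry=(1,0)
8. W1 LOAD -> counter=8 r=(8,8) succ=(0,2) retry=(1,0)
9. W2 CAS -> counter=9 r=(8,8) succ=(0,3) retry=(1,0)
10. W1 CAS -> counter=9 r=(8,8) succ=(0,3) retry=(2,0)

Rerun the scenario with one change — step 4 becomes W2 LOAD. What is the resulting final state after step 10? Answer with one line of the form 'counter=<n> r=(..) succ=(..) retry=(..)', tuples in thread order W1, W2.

(re-executing from step 4 with the substitution; state before step 4: counter=7 r=(0,7) succ=(0,1) retry=(0,0))
4. W2 LOAD -> counter=7 r=(0,7) succ=(0,1) retry=(0,0)
5. W2 CAS -> counter=8 r=(0,7) succ=(0,2) retry=(0,0)
6. W1 CAS -> counter=8 r=(0,7) succ=(0,2) retry=(1,0)
7. W2 LOAD -> counter=8 r=(0,8) succ=(0,2) retry=(1,0)
8. W1 LOAD -> counter=8 r=(8,8) succ=(0,2) retry=(1,0)
9. W2 CAS -> counter=9 r=(8,8) succ=(0,3) retry=(1,0)
10. W1 CAS -> counter=9 r=(8,8) succ=(0,3) retry=(2,0)

counter=9 r=(8,8) succ=(0,3) retry=(2,0)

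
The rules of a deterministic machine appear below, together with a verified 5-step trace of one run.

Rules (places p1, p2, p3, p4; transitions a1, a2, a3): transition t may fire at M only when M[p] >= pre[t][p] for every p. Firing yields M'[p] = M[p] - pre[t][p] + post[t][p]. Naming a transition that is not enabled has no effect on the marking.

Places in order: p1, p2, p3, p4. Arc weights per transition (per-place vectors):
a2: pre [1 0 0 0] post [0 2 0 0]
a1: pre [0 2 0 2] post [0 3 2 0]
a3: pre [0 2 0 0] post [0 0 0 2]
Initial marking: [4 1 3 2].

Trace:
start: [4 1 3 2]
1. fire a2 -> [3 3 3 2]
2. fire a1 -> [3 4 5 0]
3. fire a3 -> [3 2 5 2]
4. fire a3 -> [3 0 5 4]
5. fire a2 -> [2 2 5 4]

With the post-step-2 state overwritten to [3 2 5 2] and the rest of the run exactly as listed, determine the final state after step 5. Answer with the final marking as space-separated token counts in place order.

2 2 5 4

state after step 2 := [3 2 5 2]
3. fire a3 -> [3 0 5 4]
4. fire a3 -> [3 0 5 4]
5. fire a2 -> [2 2 5 4]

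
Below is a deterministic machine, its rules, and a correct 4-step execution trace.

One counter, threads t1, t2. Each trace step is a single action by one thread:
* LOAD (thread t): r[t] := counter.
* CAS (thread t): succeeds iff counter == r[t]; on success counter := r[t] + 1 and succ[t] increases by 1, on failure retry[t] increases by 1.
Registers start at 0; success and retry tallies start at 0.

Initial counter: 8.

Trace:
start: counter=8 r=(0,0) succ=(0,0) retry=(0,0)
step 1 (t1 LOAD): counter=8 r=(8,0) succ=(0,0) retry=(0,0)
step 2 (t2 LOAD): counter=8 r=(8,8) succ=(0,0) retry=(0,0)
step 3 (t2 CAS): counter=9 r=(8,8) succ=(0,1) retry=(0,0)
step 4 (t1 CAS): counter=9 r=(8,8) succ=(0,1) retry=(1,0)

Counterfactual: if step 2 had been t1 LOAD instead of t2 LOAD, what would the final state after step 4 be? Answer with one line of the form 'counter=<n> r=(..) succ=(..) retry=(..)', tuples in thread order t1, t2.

counter=9 r=(8,0) succ=(1,0) retry=(0,1)

(re-executing from step 2 with the substitution; state before step 2: counter=8 r=(8,0) succ=(0,0) retry=(0,0))
step 2 (t1 LOAD): counter=8 r=(8,0) succ=(0,0) retry=(0,0)
step 3 (t2 CAS): counter=8 r=(8,0) succ=(0,0) retry=(0,1)
step 4 (t1 CAS): counter=9 r=(8,0) succ=(1,0) retry=(0,1)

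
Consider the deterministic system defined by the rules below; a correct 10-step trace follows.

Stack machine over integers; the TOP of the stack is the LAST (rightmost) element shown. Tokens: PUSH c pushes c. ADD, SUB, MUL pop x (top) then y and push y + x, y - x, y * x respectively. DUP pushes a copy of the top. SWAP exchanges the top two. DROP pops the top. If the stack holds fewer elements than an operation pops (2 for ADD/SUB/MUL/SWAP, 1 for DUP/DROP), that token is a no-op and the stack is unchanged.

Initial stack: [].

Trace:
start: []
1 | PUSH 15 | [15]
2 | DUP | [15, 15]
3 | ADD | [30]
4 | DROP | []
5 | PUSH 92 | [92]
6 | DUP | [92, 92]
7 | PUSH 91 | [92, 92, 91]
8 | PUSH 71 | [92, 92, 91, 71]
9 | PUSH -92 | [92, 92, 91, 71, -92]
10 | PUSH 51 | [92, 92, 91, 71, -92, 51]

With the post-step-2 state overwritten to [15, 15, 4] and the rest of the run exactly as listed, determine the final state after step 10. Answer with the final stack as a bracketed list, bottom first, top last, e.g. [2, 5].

[15, 92, 92, 91, 71, -92, 51]

state after step 2 := [15, 15, 4]
3 | ADD | [15, 19]
4 | DROP | [15]
5 | PUSH 92 | [15, 92]
6 | DUP | [15, 92, 92]
7 | PUSH 91 | [15, 92, 92, 91]
8 | PUSH 71 | [15, 92, 92, 91, 71]
9 | PUSH -92 | [15, 92, 92, 91, 71, -92]
10 | PUSH 51 | [15, 92, 92, 91, 71, -92, 51]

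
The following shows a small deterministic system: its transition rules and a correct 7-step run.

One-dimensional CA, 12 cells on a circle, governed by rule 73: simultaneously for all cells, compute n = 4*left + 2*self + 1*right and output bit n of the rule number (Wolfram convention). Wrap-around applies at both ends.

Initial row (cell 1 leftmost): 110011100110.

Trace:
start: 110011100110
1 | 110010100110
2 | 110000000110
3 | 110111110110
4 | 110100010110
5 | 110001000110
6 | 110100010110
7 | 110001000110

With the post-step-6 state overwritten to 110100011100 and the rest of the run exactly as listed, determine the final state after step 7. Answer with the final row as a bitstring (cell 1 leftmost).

110001010100

state after step 6 := 110100011100
7 | 110001010100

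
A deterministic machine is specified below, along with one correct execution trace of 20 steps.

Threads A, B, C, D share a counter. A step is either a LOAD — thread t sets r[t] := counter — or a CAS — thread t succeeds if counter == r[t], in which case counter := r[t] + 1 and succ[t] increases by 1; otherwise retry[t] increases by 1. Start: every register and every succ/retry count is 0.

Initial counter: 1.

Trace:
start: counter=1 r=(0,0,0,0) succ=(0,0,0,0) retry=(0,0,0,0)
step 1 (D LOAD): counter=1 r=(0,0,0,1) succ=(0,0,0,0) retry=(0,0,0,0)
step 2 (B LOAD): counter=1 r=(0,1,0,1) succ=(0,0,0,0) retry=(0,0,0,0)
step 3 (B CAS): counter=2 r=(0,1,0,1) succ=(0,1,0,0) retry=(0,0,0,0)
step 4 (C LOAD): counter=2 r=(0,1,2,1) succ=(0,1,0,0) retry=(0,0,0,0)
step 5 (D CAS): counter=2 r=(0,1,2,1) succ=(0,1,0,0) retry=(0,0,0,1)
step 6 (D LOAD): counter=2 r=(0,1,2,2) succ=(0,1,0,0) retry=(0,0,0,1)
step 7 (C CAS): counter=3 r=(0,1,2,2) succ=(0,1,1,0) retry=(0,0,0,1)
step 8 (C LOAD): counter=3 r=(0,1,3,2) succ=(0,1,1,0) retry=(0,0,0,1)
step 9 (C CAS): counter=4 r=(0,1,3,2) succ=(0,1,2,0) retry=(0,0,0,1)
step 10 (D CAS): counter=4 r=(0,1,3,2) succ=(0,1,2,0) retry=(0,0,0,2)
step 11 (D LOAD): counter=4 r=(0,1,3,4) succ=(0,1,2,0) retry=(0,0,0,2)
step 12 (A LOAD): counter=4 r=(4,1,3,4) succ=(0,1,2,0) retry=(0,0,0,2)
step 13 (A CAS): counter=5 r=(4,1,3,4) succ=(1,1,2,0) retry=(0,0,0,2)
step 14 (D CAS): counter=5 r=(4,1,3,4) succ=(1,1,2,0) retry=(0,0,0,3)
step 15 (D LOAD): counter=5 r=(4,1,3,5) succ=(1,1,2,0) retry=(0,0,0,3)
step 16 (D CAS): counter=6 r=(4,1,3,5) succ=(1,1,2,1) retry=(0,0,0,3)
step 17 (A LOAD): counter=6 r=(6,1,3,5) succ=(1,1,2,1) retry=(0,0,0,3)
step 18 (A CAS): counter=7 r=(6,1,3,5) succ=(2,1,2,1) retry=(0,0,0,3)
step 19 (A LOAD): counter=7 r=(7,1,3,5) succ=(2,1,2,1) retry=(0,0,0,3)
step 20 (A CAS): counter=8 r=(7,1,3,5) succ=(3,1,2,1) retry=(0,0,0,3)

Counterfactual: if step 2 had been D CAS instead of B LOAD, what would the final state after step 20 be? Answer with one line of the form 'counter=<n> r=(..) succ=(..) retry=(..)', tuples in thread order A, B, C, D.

(re-executing from step 2 with the substitution; state before step 2: counter=1 r=(0,0,0,1) succ=(0,0,0,0) retry=(0,0,0,0))
step 2 (D CAS): counter=2 r=(0,0,0,1) succ=(0,0,0,1) retry=(0,0,0,0)
step 3 (B CAS): counter=2 r=(0,0,0,1) succ=(0,0,0,1) retry=(0,1,0,0)
step 4 (C LOAD): counter=2 r=(0,0,2,1) succ=(0,0,0,1) retry=(0,1,0,0)
step 5 (D CAS): counter=2 r=(0,0,2,1) succ=(0,0,0,1) retry=(0,1,0,1)
step 6 (D LOAD): counter=2 r=(0,0,2,2) succ=(0,0,0,1) retry=(0,1,0,1)
step 7 (C CAS): counter=3 r=(0,0,2,2) succ=(0,0,1,1) retry=(0,1,0,1)
step 8 (C LOAD): counter=3 r=(0,0,3,2) succ=(0,0,1,1) retry=(0,1,0,1)
step 9 (C CAS): counter=4 r=(0,0,3,2) succ=(0,0,2,1) retry=(0,1,0,1)
step 10 (D CAS): counter=4 r=(0,0,3,2) succ=(0,0,2,1) retry=(0,1,0,2)
step 11 (D LOAD): counter=4 r=(0,0,3,4) succ=(0,0,2,1) retry=(0,1,0,2)
step 12 (A LOAD): counter=4 r=(4,0,3,4) succ=(0,0,2,1) retry=(0,1,0,2)
step 13 (A CAS): counter=5 r=(4,0,3,4) succ=(1,0,2,1) retry=(0,1,0,2)
step 14 (D CAS): counter=5 r=(4,0,3,4) succ=(1,0,2,1) retry=(0,1,0,3)
step 15 (D LOAD): counter=5 r=(4,0,3,5) succ=(1,0,2,1) retry=(0,1,0,3)
step 16 (D CAS): counter=6 r=(4,0,3,5) succ=(1,0,2,2) retry=(0,1,0,3)
step 17 (A LOAD): counter=6 r=(6,0,3,5) succ=(1,0,2,2) retry=(0,1,0,3)
step 18 (A CAS): counter=7 r=(6,0,3,5) succ=(2,0,2,2) retry=(0,1,0,3)
step 19 (A LOAD): counter=7 r=(7,0,3,5) succ=(2,0,2,2) retry=(0,1,0,3)
step 20 (A CAS): counter=8 r=(7,0,3,5) succ=(3,0,2,2) retry=(0,1,0,3)

counter=8 r=(7,0,3,5) succ=(3,0,2,2) retry=(0,1,0,3)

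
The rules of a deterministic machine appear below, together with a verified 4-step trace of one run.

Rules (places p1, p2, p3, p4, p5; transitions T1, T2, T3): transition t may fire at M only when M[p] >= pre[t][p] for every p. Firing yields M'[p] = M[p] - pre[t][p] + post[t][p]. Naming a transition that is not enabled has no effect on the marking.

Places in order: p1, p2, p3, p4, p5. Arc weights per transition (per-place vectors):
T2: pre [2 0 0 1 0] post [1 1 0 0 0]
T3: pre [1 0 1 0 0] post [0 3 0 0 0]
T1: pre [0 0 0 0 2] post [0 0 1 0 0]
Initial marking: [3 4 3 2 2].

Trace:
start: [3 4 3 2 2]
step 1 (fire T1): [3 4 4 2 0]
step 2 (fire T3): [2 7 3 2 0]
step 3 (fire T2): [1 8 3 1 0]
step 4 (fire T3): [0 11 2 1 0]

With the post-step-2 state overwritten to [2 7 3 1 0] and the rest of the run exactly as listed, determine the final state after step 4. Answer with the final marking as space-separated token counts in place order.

state after step 2 := [2 7 3 1 0]
step 3 (fire T2): [1 8 3 0 0]
step 4 (fire T3): [0 11 2 0 0]

0 11 2 0 0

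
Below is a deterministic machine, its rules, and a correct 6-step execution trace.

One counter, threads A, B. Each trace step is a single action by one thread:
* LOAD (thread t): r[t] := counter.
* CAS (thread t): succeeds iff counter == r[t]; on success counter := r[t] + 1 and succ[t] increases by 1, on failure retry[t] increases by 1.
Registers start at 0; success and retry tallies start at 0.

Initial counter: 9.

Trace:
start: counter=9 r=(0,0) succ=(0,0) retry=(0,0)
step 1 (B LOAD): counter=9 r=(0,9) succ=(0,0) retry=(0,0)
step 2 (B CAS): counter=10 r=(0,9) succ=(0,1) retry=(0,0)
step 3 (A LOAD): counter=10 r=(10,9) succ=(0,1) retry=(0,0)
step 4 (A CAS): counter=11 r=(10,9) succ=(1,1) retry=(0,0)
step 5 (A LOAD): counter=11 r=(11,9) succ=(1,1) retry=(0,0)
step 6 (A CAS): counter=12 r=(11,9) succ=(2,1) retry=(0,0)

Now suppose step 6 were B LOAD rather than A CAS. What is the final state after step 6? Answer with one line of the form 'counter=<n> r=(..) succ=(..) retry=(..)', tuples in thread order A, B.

(re-executing from step 6 with the substitution; state before step 6: counter=11 r=(11,9) succ=(1,1) retry=(0,0))
step 6 (B LOAD): counter=11 r=(11,11) succ=(1,1) retry=(0,0)

counter=11 r=(11,11) succ=(1,1) retry=(0,0)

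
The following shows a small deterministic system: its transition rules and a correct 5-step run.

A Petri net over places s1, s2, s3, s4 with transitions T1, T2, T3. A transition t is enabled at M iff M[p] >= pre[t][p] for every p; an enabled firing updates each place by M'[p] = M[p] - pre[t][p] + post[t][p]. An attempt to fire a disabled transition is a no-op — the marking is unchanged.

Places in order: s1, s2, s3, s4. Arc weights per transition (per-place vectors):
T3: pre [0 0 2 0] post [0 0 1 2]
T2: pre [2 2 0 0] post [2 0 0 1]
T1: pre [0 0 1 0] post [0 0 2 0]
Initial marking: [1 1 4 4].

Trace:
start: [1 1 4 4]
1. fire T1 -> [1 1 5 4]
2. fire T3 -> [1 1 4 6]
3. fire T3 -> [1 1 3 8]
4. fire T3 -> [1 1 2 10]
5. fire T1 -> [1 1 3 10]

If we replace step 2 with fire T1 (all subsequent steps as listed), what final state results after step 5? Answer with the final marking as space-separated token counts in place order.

1 1 5 8

(re-executing from step 2 with the substitution; state before step 2: [1 1 5 4])
2. fire T1 -> [1 1 6 4]
3. fire T3 -> [1 1 5 6]
4. fire T3 -> [1 1 4 8]
5. fire T1 -> [1 1 5 8]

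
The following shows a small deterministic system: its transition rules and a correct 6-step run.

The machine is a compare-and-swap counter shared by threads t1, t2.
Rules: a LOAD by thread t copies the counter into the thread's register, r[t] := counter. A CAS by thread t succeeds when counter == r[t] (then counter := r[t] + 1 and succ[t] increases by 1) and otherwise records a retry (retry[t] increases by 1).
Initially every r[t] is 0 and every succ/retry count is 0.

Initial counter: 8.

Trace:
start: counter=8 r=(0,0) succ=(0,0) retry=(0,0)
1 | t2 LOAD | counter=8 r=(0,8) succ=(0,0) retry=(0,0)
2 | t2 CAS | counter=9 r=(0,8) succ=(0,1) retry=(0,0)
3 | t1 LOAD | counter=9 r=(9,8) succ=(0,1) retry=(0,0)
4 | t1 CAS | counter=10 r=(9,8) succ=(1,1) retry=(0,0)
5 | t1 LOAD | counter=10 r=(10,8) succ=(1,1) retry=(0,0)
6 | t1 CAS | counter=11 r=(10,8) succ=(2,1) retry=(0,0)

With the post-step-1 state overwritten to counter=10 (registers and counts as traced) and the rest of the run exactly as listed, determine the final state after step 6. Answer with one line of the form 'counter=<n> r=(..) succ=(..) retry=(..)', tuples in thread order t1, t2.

state after step 1 := counter=10 r=(0,8) succ=(0,0) retry=(0,0)
2 | t2 CAS | counter=10 r=(0,8) succ=(0,0) retry=(0,1)
3 | t1 LOAD | counter=10 r=(10,8) succ=(0,0) retry=(0,1)
4 | t1 CAS | counter=11 r=(10,8) succ=(1,0) retry=(0,1)
5 | t1 LOAD | counter=11 r=(11,8) succ=(1,0) retry=(0,1)
6 | t1 CAS | counter=12 r=(11,8) succ=(2,0) retry=(0,1)

counter=12 r=(11,8) succ=(2,0) retry=(0,1)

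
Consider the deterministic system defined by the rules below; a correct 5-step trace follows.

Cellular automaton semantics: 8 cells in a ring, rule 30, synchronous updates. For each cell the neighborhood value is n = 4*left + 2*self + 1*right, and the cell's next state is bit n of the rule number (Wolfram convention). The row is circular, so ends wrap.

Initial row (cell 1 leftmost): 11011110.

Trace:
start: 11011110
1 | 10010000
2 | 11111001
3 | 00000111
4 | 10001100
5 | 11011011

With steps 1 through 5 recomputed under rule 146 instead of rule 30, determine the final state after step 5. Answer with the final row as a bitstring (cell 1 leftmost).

(re-executing steps 1..5 under rule 146; state before step 1: 11011110)
1 | 00001100
2 | 00010010
3 | 00101101
4 | 11000000
5 | 00100001

00100001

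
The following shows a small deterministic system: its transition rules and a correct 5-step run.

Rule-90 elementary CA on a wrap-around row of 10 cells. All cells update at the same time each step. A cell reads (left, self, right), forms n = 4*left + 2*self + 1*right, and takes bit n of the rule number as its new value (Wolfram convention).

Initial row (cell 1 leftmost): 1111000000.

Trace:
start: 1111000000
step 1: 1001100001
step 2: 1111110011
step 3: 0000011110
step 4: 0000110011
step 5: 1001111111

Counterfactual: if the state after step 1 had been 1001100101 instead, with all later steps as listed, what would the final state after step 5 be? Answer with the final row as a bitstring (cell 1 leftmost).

1100111111

state after step 1 := 1001100101
step 2: 1111111001
step 3: 0000001111
step 4: 1000011001
step 5: 1100111111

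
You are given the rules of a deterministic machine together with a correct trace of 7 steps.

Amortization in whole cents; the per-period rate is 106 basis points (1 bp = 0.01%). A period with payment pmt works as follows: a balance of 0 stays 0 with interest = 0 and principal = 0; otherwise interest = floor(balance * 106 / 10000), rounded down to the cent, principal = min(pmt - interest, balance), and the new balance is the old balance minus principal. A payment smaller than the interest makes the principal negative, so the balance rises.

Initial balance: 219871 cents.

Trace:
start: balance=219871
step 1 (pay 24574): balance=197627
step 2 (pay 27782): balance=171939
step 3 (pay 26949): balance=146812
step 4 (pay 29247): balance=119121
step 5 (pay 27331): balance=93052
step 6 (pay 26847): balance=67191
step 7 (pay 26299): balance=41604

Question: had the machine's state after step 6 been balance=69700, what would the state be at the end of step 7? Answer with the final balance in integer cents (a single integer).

state after step 6 := balance=69700
step 7 (pay 26299): balance=44139

44139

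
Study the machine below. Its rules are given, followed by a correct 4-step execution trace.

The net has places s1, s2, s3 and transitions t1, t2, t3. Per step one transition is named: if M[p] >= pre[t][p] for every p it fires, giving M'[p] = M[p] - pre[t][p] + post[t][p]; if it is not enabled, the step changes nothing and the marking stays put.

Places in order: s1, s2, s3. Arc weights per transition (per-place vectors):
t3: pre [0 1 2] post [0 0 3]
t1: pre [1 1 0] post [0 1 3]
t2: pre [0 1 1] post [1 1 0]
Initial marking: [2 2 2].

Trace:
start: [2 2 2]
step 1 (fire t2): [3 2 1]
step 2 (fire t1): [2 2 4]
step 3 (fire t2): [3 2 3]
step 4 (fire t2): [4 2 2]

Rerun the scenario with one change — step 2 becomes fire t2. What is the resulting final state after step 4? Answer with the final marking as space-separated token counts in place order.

(re-executing from step 2 with the substitution; state before step 2: [3 2 1])
step 2 (fire t2): [4 2 0]
step 3 (fire t2): [4 2 0]
step 4 (fire t2): [4 2 0]

4 2 0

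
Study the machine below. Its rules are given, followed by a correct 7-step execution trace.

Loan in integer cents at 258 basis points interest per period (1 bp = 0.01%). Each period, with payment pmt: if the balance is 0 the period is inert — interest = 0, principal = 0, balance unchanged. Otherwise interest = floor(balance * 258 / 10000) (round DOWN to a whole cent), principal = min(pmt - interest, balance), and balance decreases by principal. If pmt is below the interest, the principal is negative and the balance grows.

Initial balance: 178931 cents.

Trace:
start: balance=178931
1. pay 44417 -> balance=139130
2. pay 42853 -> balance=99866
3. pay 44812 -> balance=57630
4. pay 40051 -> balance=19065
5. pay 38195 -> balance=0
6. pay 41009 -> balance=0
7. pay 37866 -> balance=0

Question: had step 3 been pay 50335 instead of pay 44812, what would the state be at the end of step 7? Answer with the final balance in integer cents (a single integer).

(re-executing from step 3 with the substitution; state before step 3: balance=99866)
3. pay 50335 -> balance=52107
4. pay 40051 -> balance=13400
5. pay 38195 -> balance=0
6. pay 41009 -> balance=0
7. pay 37866 -> balance=0

0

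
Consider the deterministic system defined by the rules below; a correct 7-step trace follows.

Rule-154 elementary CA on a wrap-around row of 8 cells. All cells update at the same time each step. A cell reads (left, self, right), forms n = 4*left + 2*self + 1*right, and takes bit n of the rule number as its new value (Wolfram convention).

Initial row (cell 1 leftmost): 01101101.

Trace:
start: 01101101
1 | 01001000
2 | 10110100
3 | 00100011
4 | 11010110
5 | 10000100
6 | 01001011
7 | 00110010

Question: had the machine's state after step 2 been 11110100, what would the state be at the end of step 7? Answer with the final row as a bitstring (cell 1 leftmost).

state after step 2 := 11110100
3 | 11100011
4 | 11010111
5 | 10000111
6 | 01001111
7 | 00111110

00111110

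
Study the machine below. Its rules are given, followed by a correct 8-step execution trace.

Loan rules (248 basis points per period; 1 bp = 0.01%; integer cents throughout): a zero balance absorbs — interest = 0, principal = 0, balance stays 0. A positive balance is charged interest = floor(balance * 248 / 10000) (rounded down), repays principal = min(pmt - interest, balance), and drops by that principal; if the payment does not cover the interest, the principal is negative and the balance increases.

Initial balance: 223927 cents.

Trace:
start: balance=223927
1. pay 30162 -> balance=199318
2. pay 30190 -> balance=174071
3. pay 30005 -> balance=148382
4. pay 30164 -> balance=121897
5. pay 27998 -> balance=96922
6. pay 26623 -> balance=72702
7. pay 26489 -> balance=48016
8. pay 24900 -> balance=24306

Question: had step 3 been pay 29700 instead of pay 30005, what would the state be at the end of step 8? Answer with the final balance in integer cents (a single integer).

(re-executing from step 3 with the substitution; state before step 3: balance=174071)
3. pay 29700 -> balance=148687
4. pay 30164 -> balance=122210
5. pay 27998 -> balance=97242
6. pay 26623 -> balance=73030
7. pay 26489 -> balance=48352
8. pay 24900 -> balance=24651

24651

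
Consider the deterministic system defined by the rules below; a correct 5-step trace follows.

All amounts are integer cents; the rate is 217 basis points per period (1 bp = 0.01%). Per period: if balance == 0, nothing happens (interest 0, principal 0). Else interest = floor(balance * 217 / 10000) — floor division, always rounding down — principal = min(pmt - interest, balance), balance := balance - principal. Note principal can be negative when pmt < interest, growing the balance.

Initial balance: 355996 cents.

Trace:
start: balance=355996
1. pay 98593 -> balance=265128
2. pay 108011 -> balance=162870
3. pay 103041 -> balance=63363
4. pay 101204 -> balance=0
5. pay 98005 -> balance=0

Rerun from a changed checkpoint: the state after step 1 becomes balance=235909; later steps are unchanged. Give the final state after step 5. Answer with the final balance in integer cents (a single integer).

state after step 1 := balance=235909
2. pay 108011 -> balance=133017
3. pay 103041 -> balance=32862
4. pay 101204 -> balance=0
5. pay 98005 -> balance=0

0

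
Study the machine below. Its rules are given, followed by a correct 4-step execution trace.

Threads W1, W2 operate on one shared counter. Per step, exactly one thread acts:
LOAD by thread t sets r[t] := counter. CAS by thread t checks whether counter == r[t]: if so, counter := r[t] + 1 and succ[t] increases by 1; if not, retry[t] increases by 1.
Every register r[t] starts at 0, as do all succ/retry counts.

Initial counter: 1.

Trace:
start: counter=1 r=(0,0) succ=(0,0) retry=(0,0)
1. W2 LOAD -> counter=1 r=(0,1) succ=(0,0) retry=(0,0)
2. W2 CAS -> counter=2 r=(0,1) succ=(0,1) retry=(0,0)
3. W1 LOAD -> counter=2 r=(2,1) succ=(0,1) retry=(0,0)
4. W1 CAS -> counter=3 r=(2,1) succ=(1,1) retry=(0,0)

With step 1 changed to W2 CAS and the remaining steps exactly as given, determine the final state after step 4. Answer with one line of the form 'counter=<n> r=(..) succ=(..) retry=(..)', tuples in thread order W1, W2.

(re-executing from step 1 with the substitution; state before step 1: counter=1 r=(0,0) succ=(0,0) retry=(0,0))
1. W2 CAS -> counter=1 r=(0,0) succ=(0,0) retry=(0,1)
2. W2 CAS -> counter=1 r=(0,0) succ=(0,0) retry=(0,2)
3. W1 LOAD -> counter=1 r=(1,0) succ=(0,0) retry=(0,2)
4. W1 CAS -> counter=2 r=(1,0) succ=(1,0) retry=(0,2)

counter=2 r=(1,0) succ=(1,0) retry=(0,2)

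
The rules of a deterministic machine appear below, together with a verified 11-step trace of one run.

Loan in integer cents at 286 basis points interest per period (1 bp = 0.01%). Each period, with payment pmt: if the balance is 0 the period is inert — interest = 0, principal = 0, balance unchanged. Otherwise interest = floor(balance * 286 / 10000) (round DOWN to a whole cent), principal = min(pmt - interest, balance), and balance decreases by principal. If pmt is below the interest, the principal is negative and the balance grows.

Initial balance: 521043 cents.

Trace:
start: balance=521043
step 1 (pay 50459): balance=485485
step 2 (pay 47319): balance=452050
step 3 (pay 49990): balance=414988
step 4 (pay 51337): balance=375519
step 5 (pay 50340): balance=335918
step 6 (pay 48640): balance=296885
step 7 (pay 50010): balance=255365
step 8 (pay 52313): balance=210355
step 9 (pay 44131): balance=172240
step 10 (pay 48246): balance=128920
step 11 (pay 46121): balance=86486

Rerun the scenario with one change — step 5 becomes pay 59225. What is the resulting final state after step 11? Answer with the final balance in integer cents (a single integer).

(re-executing from step 5 with the substitution; state before step 5: balance=375519)
step 5 (pay 59225): balance=327033
step 6 (pay 48640): balance=287746
step 7 (pay 50010): balance=245965
step 8 (pay 52313): balance=200686
step 9 (pay 44131): balance=162294
step 10 (pay 48246): balance=118689
step 11 (pay 46121): balance=75962

75962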